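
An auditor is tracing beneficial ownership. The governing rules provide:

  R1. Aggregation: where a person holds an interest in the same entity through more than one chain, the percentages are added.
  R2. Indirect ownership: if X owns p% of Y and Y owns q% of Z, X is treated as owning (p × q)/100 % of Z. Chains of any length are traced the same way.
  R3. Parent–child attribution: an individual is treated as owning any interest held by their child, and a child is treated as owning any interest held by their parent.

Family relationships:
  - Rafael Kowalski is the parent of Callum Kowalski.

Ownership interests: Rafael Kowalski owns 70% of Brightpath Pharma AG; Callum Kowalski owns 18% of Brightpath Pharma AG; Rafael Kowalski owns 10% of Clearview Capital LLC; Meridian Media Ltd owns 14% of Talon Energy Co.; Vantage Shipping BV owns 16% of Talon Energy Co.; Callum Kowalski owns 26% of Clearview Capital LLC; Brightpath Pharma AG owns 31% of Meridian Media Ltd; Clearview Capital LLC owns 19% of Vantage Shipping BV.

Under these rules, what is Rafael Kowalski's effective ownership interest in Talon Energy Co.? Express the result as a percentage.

4.9136%

By parent–child attribution (R3), Rafael Kowalski is treated as also owning Callum Kowalski's interest in Brightpath Pharma AG, giving 70% + 18% = 88%.
By parent–child attribution (R3), Rafael Kowalski is treated as also owning Callum Kowalski's interest in Clearview Capital LLC, giving 10% + 26% = 36%.
Chain via Brightpath Pharma AG → Meridian Media Ltd (R2): 88% × 31% × 14% = 3.8192% of Talon Energy Co.
Chain via Clearview Capital LLC → Vantage Shipping BV (R2): 36% × 19% × 16% = 1.0944% of Talon Energy Co.
Aggregating (R1): 3.8192% + 1.0944% = 4.9136%.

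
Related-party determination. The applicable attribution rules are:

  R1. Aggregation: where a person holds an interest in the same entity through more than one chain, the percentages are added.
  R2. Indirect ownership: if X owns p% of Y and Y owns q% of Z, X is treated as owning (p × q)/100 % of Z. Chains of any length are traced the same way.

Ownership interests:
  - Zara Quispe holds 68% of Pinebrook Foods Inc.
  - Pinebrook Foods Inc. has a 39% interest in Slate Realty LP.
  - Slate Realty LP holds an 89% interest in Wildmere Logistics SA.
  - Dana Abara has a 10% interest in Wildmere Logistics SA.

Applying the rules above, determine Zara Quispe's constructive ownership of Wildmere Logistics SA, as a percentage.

23.6028%

Chain via Pinebrook Foods Inc. → Slate Realty LP (R2): 68% × 39% × 89% = 23.6028% of Wildmere Logistics SA.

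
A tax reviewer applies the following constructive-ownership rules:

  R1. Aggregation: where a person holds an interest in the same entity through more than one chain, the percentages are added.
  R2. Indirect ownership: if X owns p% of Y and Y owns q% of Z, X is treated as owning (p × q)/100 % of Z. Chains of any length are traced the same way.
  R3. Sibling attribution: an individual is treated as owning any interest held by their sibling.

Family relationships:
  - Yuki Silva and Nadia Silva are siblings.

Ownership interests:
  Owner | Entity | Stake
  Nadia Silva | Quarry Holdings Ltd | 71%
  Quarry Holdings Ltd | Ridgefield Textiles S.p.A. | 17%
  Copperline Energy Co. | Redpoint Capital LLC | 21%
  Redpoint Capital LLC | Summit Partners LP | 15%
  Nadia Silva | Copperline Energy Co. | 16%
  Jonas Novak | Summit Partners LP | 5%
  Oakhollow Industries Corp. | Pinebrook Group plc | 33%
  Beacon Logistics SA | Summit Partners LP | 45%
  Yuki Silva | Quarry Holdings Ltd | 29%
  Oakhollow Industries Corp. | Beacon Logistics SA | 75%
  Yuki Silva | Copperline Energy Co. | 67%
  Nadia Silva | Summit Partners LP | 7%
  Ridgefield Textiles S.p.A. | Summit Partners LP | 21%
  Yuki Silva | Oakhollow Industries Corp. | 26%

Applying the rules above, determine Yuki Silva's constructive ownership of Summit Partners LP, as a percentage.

21.9595%

By sibling attribution (R3), Yuki Silva is treated as also owning Nadia Silva's interest in Quarry Holdings Ltd, giving 29% + 71% = 100%.
By sibling attribution (R3), Yuki Silva is treated as also owning Nadia Silva's interest in Copperline Energy Co, giving 67% + 16% = 83%.
By sibling attribution (R3), Yuki Silva is treated as owning Nadia Silva's 7% interest in Summit Partners LP.
Chain via Quarry Holdings Ltd → Ridgefield Textiles S.p.A. (R2): 100% × 17% × 21% = 3.57% of Summit Partners LP.
Chain via Copperline Energy Co. → Redpoint Capital LLC (R2): 83% × 21% × 15% = 2.6145% of Summit Partners LP.
Chain via Oakhollow Industries Corp. → Beacon Logistics SA (R2): 26% × 75% × 45% = 8.775% of Summit Partners LP.
Direct interest in Summit Partners LP: 7%.
Aggregating (R1): 3.57% + 2.6145% + 8.775% + 7% = 21.9595%.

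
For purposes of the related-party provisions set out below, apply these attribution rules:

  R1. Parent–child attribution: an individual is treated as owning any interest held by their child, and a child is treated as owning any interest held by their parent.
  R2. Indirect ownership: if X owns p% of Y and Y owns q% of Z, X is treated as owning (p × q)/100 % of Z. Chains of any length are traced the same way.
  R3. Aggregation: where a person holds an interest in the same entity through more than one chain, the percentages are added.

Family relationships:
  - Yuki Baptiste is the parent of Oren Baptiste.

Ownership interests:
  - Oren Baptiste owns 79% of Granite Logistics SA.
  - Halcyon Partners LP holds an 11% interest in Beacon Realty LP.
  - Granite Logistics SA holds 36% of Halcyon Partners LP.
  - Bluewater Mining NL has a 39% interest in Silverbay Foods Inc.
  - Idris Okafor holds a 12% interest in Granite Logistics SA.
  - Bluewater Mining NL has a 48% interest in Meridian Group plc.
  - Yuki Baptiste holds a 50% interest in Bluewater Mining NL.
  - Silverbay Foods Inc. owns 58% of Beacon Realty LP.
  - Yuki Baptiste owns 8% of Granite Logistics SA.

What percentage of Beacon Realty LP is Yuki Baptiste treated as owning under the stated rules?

14.7552%

By parent–child attribution (R1), Yuki Baptiste is treated as also owning Oren Baptiste's interest in Granite Logistics SA, giving 8% + 79% = 87%.
Chain via Bluewater Mining NL → Silverbay Foods Inc. (R2): 50% × 39% × 58% = 11.31% of Beacon Realty LP.
Chain via Granite Logistics SA → Halcyon Partners LP (R2): 87% × 36% × 11% = 3.4452% of Beacon Realty LP.
Aggregating (R3): 11.31% + 3.4452% = 14.7552%.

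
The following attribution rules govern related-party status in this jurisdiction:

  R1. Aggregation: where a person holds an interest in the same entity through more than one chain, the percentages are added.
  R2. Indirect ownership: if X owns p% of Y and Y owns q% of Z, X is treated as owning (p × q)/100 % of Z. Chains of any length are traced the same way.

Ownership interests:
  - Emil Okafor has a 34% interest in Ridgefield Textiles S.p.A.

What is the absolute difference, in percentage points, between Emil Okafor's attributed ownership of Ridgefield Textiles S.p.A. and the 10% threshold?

24

Direct interest in Ridgefield Textiles S.p.A: 34%.
34% exceeds the 10% threshold by 24 percentage points.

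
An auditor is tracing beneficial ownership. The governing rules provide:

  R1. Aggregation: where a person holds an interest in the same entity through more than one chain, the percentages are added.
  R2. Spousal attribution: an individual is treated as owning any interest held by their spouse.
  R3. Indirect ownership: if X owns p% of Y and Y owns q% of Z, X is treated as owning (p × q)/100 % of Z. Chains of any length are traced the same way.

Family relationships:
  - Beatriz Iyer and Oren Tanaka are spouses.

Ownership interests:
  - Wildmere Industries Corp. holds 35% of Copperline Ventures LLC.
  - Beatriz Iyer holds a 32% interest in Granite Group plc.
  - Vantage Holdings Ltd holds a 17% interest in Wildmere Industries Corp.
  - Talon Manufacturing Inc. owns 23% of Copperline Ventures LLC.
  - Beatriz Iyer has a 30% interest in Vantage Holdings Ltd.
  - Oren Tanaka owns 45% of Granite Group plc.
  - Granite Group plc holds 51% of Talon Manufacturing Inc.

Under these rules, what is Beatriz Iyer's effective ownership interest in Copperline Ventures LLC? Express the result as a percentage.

By spousal attribution (R2), Beatriz Iyer is treated as also owning Oren Tanaka's interest in Granite Group plc, giving 32% + 45% = 77%.
Chain via Vantage Holdings Ltd → Wildmere Industries Corp. (R3): 30% × 17% × 35% = 1.785% of Copperline Ventures LLC.
Chain via Granite Group plc → Talon Manufacturing Inc. (R3): 77% × 51% × 23% = 9.0321% of Copperline Ventures LLC.
Aggregating (R1): 1.785% + 9.0321% = 10.8171%.

10.8171%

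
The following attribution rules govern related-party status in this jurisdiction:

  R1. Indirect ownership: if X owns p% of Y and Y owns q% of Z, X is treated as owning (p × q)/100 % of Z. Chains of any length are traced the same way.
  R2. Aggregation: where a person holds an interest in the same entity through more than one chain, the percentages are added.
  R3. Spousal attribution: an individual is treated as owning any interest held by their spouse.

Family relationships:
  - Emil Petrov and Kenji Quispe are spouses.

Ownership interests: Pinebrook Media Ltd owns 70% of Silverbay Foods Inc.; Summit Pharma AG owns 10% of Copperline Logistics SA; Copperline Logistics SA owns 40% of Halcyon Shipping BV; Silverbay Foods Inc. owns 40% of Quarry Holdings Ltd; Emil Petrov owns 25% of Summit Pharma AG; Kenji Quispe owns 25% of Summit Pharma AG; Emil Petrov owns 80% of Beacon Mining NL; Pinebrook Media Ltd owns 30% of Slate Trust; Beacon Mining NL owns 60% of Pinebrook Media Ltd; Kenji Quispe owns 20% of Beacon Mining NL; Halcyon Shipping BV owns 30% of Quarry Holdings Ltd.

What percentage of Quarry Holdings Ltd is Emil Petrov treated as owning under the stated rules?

By spousal attribution (R3), Emil Petrov is treated as also owning Kenji Quispe's interest in Beacon Mining NL, giving 80% + 20% = 100%.
By spousal attribution (R3), Emil Petrov is treated as also owning Kenji Quispe's interest in Summit Pharma AG, giving 25% + 25% = 50%.
Chain via Beacon Mining NL → Pinebrook Media Ltd → Silverbay Foods Inc. (R1): 100% × 60% × 70% × 40% = 16.8% of Quarry Holdings Ltd.
Chain via Summit Pharma AG → Copperline Logistics SA → Halcyon Shipping BV (R1): 50% × 10% × 40% × 30% = 0.6% of Quarry Holdings Ltd.
Aggregating (R2): 16.8% + 0.6% = 17.4%.

17.4%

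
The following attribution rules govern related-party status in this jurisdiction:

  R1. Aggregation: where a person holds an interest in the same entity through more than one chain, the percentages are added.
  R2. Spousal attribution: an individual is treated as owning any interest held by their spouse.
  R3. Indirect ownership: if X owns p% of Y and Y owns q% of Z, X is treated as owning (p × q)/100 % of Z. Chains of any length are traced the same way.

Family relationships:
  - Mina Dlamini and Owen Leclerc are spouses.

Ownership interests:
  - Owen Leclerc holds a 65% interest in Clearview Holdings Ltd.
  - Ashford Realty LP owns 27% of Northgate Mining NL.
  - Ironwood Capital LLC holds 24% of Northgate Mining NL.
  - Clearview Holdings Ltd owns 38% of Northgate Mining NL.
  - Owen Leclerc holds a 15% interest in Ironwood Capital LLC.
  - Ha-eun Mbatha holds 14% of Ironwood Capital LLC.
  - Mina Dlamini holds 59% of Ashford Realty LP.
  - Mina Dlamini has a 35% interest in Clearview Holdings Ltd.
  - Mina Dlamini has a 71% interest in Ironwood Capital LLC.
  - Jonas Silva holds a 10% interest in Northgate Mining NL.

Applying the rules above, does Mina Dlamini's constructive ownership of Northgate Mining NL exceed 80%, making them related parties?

By spousal attribution (R2), Mina Dlamini is treated as also owning Owen Leclerc's interest in Ironwood Capital LLC, giving 71% + 15% = 86%.
By spousal attribution (R2), Mina Dlamini is treated as also owning Owen Leclerc's interest in Clearview Holdings Ltd, giving 35% + 65% = 100%.
Chain via Ashford Realty LP (R3): 59% × 27% = 15.93% of Northgate Mining NL.
Chain via Ironwood Capital LLC (R3): 86% × 24% = 20.64% of Northgate Mining NL.
Chain via Clearview Holdings Ltd (R3): 100% × 38% = 38% of Northgate Mining NL.
Aggregating (R1): 15.93% + 20.64% + 38% = 74.57%.
74.57% does not exceed the 80% threshold, so Mina is not a related party to Northgate Mining NL.

No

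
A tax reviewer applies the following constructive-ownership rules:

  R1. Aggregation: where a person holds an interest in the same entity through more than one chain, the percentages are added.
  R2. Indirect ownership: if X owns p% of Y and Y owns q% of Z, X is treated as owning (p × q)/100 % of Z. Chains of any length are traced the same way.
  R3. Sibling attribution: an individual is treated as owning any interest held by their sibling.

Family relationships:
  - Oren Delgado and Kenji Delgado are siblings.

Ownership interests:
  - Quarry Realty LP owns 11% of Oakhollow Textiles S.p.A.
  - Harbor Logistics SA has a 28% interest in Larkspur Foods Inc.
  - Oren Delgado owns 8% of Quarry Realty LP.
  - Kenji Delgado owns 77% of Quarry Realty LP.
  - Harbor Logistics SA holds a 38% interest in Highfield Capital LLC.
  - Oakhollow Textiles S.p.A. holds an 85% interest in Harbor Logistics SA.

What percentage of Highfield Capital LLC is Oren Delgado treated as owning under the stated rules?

3.02005%

By sibling attribution (R3), Oren Delgado is treated as also owning Kenji Delgado's interest in Quarry Realty LP, giving 8% + 77% = 85%.
Chain via Quarry Realty LP → Oakhollow Textiles S.p.A. → Harbor Logistics SA (R2): 85% × 11% × 85% × 38% = 3.02005% of Highfield Capital LLC.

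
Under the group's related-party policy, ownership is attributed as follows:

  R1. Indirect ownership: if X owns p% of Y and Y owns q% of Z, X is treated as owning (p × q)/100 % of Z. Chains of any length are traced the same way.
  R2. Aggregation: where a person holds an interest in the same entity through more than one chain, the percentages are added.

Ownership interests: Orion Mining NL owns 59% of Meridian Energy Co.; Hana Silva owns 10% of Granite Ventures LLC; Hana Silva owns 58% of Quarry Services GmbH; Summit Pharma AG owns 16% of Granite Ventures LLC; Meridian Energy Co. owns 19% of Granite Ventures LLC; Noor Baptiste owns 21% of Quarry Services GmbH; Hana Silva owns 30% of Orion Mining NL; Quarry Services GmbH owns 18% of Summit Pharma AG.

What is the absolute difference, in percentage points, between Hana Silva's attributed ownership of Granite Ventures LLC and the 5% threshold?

10.0334

Chain via Quarry Services GmbH → Summit Pharma AG (R1): 58% × 18% × 16% = 1.6704% of Granite Ventures LLC.
Chain via Orion Mining NL → Meridian Energy Co. (R1): 30% × 59% × 19% = 3.363% of Granite Ventures LLC.
Direct interest in Granite Ventures LLC: 10%.
Aggregating (R2): 1.6704% + 3.363% + 10% = 15.0334%.
15.0334% exceeds the 5% threshold by 10.0334 percentage points.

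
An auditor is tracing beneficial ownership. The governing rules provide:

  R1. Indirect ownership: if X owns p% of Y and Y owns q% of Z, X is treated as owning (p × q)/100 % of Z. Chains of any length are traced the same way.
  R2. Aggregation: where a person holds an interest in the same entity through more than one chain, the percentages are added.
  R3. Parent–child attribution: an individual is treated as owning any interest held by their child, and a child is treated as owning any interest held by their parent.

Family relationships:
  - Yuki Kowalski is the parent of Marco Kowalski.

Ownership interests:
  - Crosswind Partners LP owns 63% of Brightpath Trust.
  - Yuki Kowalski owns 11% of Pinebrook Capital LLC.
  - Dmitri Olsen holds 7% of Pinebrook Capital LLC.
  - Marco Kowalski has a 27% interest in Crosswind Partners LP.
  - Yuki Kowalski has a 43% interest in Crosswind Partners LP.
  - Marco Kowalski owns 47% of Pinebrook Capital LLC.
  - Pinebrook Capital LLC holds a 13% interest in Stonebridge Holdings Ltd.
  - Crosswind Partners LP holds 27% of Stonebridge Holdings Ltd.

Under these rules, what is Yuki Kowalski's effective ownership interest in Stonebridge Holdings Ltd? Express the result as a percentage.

By parent–child attribution (R3), Yuki Kowalski is treated as also owning Marco Kowalski's interest in Pinebrook Capital LLC, giving 11% + 47% = 58%.
By parent–child attribution (R3), Yuki Kowalski is treated as also owning Marco Kowalski's interest in Crosswind Partners LP, giving 43% + 27% = 70%.
Chain via Pinebrook Capital LLC (R1): 58% × 13% = 7.54% of Stonebridge Holdings Ltd.
Chain via Crosswind Partners LP (R1): 70% × 27% = 18.9% of Stonebridge Holdings Ltd.
Aggregating (R2): 7.54% + 18.9% = 26.44%.

26.44%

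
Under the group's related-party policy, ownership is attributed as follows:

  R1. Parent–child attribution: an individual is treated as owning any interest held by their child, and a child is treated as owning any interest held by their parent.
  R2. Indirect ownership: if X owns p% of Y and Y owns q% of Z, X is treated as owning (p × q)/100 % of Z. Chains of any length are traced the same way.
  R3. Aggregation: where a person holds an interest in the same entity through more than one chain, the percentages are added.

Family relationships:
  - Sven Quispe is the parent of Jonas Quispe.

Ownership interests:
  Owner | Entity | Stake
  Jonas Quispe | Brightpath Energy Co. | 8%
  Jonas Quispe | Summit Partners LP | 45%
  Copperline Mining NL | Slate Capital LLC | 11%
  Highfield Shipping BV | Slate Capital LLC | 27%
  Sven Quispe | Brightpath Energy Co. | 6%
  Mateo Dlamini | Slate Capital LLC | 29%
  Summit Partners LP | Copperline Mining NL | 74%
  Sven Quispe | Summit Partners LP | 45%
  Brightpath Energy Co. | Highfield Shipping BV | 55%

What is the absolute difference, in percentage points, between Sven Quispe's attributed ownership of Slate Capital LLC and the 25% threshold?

15.595

By parent–child attribution (R1), Sven Quispe is treated as also owning Jonas Quispe's interest in Brightpath Energy Co, giving 6% + 8% = 14%.
By parent–child attribution (R1), Sven Quispe is treated as also owning Jonas Quispe's interest in Summit Partners LP, giving 45% + 45% = 90%.
Chain via Brightpath Energy Co. → Highfield Shipping BV (R2): 14% × 55% × 27% = 2.079% of Slate Capital LLC.
Chain via Summit Partners LP → Copperline Mining NL (R2): 90% × 74% × 11% = 7.326% of Slate Capital LLC.
Aggregating (R3): 2.079% + 7.326% = 9.405%.
9.405% falls short of the 25% threshold by 15.595 percentage points.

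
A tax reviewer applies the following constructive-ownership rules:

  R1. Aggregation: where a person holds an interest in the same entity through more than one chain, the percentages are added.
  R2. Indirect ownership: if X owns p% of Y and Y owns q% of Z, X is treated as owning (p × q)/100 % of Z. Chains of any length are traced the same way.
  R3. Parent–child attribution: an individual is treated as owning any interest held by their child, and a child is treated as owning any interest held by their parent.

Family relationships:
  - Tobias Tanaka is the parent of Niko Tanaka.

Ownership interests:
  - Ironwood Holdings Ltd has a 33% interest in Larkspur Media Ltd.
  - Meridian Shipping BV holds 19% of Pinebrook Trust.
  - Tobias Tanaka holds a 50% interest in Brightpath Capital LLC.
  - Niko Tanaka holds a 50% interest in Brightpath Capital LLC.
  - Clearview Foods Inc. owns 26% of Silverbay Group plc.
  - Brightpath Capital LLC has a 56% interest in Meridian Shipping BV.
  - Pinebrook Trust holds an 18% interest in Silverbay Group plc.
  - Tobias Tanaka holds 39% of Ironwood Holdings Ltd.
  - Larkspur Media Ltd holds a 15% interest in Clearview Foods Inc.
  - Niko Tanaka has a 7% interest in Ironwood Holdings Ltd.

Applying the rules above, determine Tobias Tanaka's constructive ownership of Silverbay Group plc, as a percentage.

2.50722%

By parent–child attribution (R3), Tobias Tanaka is treated as also owning Niko Tanaka's interest in Ironwood Holdings Ltd, giving 39% + 7% = 46%.
By parent–child attribution (R3), Tobias Tanaka is treated as also owning Niko Tanaka's interest in Brightpath Capital LLC, giving 50% + 50% = 100%.
Chain via Ironwood Holdings Ltd → Larkspur Media Ltd → Clearview Foods Inc. (R2): 46% × 33% × 15% × 26% = 0.59202% of Silverbay Group plc.
Chain via Brightpath Capital LLC → Meridian Shipping BV → Pinebrook Trust (R2): 100% × 56% × 19% × 18% = 1.9152% of Silverbay Group plc.
Aggregating (R1): 0.59202% + 1.9152% = 2.50722%.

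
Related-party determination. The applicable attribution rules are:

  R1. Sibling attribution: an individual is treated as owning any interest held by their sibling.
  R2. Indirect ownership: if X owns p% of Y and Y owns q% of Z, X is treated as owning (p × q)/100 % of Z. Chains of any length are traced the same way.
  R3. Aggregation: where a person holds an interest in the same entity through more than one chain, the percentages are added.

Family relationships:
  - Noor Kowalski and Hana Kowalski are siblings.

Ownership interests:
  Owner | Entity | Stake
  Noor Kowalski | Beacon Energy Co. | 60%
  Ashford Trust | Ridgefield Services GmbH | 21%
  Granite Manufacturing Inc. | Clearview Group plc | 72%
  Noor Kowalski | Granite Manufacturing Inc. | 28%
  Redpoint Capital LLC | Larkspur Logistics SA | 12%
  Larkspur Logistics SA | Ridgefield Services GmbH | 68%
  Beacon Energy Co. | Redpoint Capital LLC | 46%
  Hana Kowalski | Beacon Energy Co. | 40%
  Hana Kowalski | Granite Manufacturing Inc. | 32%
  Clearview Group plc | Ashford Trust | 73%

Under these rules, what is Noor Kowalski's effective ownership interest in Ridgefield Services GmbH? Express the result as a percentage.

10.37616%

By sibling attribution (R1), Noor Kowalski is treated as also owning Hana Kowalski's interest in Beacon Energy Co, giving 60% + 40% = 100%.
By sibling attribution (R1), Noor Kowalski is treated as also owning Hana Kowalski's interest in Granite Manufacturing Inc, giving 28% + 32% = 60%.
Chain via Beacon Energy Co. → Redpoint Capital LLC → Larkspur Logistics SA (R2): 100% × 46% × 12% × 68% = 3.7536% of Ridgefield Services GmbH.
Chain via Granite Manufacturing Inc. → Clearview Group plc → Ashford Trust (R2): 60% × 72% × 73% × 21% = 6.62256% of Ridgefield Services GmbH.
Aggregating (R3): 3.7536% + 6.62256% = 10.37616%.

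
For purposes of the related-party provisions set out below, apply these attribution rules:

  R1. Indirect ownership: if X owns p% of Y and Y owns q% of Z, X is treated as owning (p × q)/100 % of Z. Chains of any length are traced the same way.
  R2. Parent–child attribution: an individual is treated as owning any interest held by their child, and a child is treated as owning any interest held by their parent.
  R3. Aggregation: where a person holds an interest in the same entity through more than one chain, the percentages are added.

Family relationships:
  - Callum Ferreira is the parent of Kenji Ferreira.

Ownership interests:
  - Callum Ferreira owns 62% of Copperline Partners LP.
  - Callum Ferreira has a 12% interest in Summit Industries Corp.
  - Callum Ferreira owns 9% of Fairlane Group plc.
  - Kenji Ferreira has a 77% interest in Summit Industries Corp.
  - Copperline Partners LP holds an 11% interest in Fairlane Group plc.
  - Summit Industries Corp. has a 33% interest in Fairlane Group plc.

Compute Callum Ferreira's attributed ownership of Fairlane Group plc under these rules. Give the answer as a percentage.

45.19%

By parent–child attribution (R2), Callum Ferreira is treated as also owning Kenji Ferreira's interest in Summit Industries Corp, giving 12% + 77% = 89%.
Chain via Summit Industries Corp. (R1): 89% × 33% = 29.37% of Fairlane Group plc.
Chain via Copperline Partners LP (R1): 62% × 11% = 6.82% of Fairlane Group plc.
Direct interest in Fairlane Group plc: 9%.
Aggregating (R3): 29.37% + 6.82% + 9% = 45.19%.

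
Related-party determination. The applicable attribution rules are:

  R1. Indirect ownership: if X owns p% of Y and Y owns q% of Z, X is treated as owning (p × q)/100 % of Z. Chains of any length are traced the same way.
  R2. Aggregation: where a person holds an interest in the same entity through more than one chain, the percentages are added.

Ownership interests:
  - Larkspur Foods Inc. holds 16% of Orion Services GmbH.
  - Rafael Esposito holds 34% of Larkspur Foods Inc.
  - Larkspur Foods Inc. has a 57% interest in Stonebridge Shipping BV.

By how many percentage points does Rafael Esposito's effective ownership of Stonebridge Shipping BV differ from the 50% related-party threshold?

30.62

Chain via Larkspur Foods Inc. (R1): 34% × 57% = 19.38% of Stonebridge Shipping BV.
19.38% falls short of the 50% threshold by 30.62 percentage points.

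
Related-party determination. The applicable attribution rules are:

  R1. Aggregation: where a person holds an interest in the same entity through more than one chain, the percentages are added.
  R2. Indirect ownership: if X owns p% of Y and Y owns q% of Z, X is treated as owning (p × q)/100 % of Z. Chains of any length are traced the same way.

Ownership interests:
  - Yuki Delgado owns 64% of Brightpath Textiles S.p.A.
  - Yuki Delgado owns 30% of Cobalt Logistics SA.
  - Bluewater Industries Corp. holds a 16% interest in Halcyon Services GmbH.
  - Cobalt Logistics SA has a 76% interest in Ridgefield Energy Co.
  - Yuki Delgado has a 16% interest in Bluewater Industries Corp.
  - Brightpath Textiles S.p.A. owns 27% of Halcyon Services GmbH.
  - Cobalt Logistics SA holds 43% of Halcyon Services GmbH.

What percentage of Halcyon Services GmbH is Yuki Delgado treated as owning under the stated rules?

Chain via Bluewater Industries Corp. (R2): 16% × 16% = 2.56% of Halcyon Services GmbH.
Chain via Cobalt Logistics SA (R2): 30% × 43% = 12.9% of Halcyon Services GmbH.
Chain via Brightpath Textiles S.p.A. (R2): 64% × 27% = 17.28% of Halcyon Services GmbH.
Aggregating (R1): 2.56% + 12.9% + 17.28% = 32.74%.

32.74%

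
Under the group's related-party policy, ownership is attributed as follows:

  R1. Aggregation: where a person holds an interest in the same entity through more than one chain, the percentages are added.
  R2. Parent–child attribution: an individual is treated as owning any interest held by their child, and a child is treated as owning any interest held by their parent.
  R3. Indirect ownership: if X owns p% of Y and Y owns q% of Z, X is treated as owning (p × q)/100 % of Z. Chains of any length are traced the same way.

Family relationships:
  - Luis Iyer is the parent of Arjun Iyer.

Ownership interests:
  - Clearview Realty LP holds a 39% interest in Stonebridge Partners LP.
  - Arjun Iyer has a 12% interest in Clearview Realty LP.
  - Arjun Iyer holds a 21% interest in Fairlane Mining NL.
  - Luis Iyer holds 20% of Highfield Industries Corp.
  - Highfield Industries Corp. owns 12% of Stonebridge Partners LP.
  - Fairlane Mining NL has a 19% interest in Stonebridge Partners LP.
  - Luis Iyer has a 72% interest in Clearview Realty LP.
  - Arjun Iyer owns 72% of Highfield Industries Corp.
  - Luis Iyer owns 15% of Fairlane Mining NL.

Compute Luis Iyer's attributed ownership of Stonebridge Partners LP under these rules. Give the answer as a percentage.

50.64%

By parent–child attribution (R2), Luis Iyer is treated as also owning Arjun Iyer's interest in Highfield Industries Corp, giving 20% + 72% = 92%.
By parent–child attribution (R2), Luis Iyer is treated as also owning Arjun Iyer's interest in Fairlane Mining NL, giving 15% + 21% = 36%.
By parent–child attribution (R2), Luis Iyer is treated as also owning Arjun Iyer's interest in Clearview Realty LP, giving 72% + 12% = 84%.
Chain via Highfield Industries Corp. (R3): 92% × 12% = 11.04% of Stonebridge Partners LP.
Chain via Fairlane Mining NL (R3): 36% × 19% = 6.84% of Stonebridge Partners LP.
Chain via Clearview Realty LP (R3): 84% × 39% = 32.76% of Stonebridge Partners LP.
Aggregating (R1): 11.04% + 6.84% + 32.76% = 50.64%.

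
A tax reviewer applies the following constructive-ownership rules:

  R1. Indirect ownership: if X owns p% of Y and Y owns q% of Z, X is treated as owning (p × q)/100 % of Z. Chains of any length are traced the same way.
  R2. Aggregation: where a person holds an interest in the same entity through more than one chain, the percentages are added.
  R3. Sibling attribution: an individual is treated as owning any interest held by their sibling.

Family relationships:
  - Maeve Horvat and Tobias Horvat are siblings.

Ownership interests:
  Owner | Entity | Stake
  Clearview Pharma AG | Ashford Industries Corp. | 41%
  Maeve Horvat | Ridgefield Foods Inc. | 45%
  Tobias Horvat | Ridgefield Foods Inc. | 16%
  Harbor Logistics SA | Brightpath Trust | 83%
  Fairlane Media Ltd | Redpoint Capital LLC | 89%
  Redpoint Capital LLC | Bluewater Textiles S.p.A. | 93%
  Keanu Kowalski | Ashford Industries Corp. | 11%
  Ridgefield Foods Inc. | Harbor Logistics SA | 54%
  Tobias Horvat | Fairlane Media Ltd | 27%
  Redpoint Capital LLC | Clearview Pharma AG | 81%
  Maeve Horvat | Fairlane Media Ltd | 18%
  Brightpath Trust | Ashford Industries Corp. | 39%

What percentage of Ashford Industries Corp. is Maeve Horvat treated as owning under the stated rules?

By sibling attribution (R3), Maeve Horvat is treated as also owning Tobias Horvat's interest in Fairlane Media Ltd, giving 18% + 27% = 45%.
By sibling attribution (R3), Maeve Horvat is treated as also owning Tobias Horvat's interest in Ridgefield Foods Inc, giving 45% + 16% = 61%.
Chain via Fairlane Media Ltd → Redpoint Capital LLC → Clearview Pharma AG (R1): 45% × 89% × 81% × 41% = 13.300605% of Ashford Industries Corp.
Chain via Ridgefield Foods Inc. → Harbor Logistics SA → Brightpath Trust (R1): 61% × 54% × 83% × 39% = 10.662678% of Ashford Industries Corp.
Aggregating (R2): 13.300605% + 10.662678% = 23.963283%.

23.963283%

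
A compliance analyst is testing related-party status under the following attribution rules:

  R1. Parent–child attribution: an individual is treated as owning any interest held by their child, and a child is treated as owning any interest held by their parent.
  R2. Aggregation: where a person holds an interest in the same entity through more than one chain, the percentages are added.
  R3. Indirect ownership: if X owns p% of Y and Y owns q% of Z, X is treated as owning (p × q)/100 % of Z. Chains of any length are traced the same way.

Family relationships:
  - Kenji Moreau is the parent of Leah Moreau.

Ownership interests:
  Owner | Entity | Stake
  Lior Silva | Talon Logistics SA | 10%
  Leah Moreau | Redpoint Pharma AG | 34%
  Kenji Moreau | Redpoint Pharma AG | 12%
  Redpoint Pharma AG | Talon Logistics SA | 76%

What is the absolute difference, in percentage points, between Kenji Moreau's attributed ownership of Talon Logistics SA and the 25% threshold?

9.96

By parent–child attribution (R1), Kenji Moreau is treated as also owning Leah Moreau's interest in Redpoint Pharma AG, giving 12% + 34% = 46%.
Chain via Redpoint Pharma AG (R3): 46% × 76% = 34.96% of Talon Logistics SA.
34.96% exceeds the 25% threshold by 9.96 percentage points.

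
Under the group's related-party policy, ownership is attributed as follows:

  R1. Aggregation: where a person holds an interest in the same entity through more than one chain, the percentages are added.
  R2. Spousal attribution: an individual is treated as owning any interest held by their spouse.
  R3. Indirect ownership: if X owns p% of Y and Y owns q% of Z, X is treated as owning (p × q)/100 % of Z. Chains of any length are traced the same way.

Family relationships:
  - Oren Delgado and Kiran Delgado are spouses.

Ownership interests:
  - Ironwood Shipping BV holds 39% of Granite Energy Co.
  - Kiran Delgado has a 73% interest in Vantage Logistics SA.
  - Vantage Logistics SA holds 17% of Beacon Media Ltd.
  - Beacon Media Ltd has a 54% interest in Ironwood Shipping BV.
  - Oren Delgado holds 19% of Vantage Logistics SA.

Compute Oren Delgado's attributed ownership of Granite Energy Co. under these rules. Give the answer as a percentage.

By spousal attribution (R2), Oren Delgado is treated as also owning Kiran Delgado's interest in Vantage Logistics SA, giving 19% + 73% = 92%.
Chain via Vantage Logistics SA → Beacon Media Ltd → Ironwood Shipping BV (R3): 92% × 17% × 54% × 39% = 3.293784% of Granite Energy Co.

3.293784%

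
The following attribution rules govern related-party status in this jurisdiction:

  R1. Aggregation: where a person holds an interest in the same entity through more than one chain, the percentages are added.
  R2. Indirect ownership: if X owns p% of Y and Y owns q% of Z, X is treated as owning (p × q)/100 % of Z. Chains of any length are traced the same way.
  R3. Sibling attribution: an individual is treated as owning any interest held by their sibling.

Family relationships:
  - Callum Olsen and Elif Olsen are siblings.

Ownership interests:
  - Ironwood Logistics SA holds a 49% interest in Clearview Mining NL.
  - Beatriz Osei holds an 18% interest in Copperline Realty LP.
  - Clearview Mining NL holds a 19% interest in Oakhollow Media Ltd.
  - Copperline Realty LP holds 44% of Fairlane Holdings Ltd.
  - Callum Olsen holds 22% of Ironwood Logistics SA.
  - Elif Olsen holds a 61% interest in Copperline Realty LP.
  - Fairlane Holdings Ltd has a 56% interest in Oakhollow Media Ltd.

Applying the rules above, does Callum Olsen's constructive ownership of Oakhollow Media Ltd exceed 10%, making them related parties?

Yes

By sibling attribution (R3), Callum Olsen is treated as owning Elif Olsen's 61% interest in Copperline Realty LP.
Chain via Ironwood Logistics SA → Clearview Mining NL (R2): 22% × 49% × 19% = 2.0482% of Oakhollow Media Ltd.
Chain via Copperline Realty LP → Fairlane Holdings Ltd (R2): 61% × 44% × 56% = 15.0304% of Oakhollow Media Ltd.
Aggregating (R1): 2.0482% + 15.0304% = 17.0786%.
17.0786% exceeds the 10% threshold, so Callum is a related party to Oakhollow Media Ltd.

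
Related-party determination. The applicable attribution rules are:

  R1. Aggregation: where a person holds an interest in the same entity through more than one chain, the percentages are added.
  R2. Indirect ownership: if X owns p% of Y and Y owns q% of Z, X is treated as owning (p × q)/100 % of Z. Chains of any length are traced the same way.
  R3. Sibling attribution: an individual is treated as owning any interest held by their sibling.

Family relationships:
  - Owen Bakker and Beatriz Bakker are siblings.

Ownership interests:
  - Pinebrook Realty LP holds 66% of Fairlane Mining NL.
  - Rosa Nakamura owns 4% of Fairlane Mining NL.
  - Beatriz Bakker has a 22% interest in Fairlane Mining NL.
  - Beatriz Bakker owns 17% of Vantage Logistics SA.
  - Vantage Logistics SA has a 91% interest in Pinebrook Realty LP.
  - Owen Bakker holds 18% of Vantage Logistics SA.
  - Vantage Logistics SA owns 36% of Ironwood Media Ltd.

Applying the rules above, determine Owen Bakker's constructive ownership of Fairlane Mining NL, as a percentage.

43.021%

By sibling attribution (R3), Owen Bakker is treated as also owning Beatriz Bakker's interest in Vantage Logistics SA, giving 18% + 17% = 35%.
By sibling attribution (R3), Owen Bakker is treated as owning Beatriz Bakker's 22% interest in Fairlane Mining NL.
Chain via Vantage Logistics SA → Pinebrook Realty LP (R2): 35% × 91% × 66% = 21.021% of Fairlane Mining NL.
Direct interest in Fairlane Mining NL: 22%.
Aggregating (R1): 21.021% + 22% = 43.021%.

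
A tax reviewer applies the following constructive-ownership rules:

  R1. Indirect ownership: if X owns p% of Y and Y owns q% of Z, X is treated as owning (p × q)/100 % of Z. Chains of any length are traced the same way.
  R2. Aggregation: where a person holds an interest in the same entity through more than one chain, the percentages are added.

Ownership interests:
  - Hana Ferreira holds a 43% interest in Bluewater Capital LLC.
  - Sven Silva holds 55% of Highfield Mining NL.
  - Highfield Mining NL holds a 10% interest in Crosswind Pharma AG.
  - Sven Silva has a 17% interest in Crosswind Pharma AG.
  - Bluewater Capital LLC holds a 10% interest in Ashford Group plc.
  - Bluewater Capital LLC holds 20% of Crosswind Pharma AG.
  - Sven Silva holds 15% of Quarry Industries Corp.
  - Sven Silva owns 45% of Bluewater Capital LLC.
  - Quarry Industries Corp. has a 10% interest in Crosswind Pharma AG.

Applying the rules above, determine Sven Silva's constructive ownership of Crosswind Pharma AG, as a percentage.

Chain via Highfield Mining NL (R1): 55% × 10% = 5.5% of Crosswind Pharma AG.
Chain via Bluewater Capital LLC (R1): 45% × 20% = 9% of Crosswind Pharma AG.
Chain via Quarry Industries Corp. (R1): 15% × 10% = 1.5% of Crosswind Pharma AG.
Direct interest in Crosswind Pharma AG: 17%.
Aggregating (R2): 5.5% + 9% + 1.5% + 17% = 33%.

33%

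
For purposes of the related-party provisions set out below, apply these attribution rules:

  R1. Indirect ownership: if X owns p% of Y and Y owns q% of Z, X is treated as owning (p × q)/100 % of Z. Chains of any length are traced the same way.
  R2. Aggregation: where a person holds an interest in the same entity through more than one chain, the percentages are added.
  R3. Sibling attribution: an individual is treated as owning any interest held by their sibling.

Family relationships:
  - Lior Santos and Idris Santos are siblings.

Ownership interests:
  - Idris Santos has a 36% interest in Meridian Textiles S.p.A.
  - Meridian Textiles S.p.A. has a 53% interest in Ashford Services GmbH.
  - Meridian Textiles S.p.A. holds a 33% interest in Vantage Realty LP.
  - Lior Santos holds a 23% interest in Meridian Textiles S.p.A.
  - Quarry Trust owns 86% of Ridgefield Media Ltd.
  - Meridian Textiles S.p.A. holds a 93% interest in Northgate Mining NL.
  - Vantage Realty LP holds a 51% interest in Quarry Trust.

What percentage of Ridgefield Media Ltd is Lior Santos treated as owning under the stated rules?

By sibling attribution (R3), Lior Santos is treated as also owning Idris Santos's interest in Meridian Textiles S.p.A, giving 23% + 36% = 59%.
Chain via Meridian Textiles S.p.A. → Vantage Realty LP → Quarry Trust (R1): 59% × 33% × 51% × 86% = 8.539542% of Ridgefield Media Ltd.

8.539542%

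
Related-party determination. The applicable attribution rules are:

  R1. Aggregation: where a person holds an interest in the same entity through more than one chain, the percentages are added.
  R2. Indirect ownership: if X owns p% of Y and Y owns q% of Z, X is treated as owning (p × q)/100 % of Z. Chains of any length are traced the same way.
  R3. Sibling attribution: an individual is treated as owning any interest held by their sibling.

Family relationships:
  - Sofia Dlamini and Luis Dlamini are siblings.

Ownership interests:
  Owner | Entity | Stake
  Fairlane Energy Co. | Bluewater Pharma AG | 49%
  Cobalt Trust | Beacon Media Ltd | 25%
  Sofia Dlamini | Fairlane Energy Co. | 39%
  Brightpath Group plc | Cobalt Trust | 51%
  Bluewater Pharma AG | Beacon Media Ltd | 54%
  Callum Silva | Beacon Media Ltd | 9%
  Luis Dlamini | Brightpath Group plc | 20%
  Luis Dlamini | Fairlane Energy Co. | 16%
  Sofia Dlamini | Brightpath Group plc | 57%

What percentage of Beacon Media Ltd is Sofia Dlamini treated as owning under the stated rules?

By sibling attribution (R3), Sofia Dlamini is treated as also owning Luis Dlamini's interest in Brightpath Group plc, giving 57% + 20% = 77%.
By sibling attribution (R3), Sofia Dlamini is treated as also owning Luis Dlamini's interest in Fairlane Energy Co, giving 39% + 16% = 55%.
Chain via Brightpath Group plc → Cobalt Trust (R2): 77% × 51% × 25% = 9.8175% of Beacon Media Ltd.
Chain via Fairlane Energy Co. → Bluewater Pharma AG (R2): 55% × 49% × 54% = 14.553% of Beacon Media Ltd.
Aggregating (R1): 9.8175% + 14.553% = 24.3705%.

24.3705%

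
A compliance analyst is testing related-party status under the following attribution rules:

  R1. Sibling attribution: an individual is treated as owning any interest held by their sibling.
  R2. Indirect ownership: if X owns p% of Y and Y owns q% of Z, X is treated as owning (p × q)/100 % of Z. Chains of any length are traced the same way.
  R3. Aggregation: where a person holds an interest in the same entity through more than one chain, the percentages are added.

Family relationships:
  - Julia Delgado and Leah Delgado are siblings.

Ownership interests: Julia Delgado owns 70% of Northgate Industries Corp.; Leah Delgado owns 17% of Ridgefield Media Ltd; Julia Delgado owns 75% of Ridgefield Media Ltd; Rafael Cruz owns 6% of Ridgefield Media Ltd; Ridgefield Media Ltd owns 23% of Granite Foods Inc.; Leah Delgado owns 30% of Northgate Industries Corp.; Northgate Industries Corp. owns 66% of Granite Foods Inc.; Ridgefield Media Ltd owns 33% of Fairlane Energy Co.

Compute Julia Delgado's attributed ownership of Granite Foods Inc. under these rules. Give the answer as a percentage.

By sibling attribution (R1), Julia Delgado is treated as also owning Leah Delgado's interest in Ridgefield Media Ltd, giving 75% + 17% = 92%.
By sibling attribution (R1), Julia Delgado is treated as also owning Leah Delgado's interest in Northgate Industries Corp, giving 70% + 30% = 100%.
Chain via Ridgefield Media Ltd (R2): 92% × 23% = 21.16% of Granite Foods Inc.
Chain via Northgate Industries Corp. (R2): 100% × 66% = 66% of Granite Foods Inc.
Aggregating (R3): 21.16% + 66% = 87.16%.

87.16%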